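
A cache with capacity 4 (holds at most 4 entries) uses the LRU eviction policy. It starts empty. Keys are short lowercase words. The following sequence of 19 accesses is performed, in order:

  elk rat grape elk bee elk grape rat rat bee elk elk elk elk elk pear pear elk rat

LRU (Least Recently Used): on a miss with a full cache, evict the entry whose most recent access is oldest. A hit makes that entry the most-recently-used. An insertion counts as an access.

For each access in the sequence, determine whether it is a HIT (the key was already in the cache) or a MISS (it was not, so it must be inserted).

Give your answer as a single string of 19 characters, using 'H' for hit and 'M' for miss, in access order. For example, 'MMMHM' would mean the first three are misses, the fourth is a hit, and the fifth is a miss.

LRU simulation (capacity=4):
  1. access elk: MISS. Cache (LRU->MRU): [elk]
  2. access rat: MISS. Cache (LRU->MRU): [elk rat]
  3. access grape: MISS. Cache (LRU->MRU): [elk rat grape]
  4. access elk: HIT. Cache (LRU->MRU): [rat grape elk]
  5. access bee: MISS. Cache (LRU->MRU): [rat grape elk bee]
  6. access elk: HIT. Cache (LRU->MRU): [rat grape bee elk]
  7. access grape: HIT. Cache (LRU->MRU): [rat bee elk grape]
  8. access rat: HIT. Cache (LRU->MRU): [bee elk grape rat]
  9. access rat: HIT. Cache (LRU->MRU): [bee elk grape rat]
  10. access bee: HIT. Cache (LRU->MRU): [elk grape rat bee]
  11. access elk: HIT. Cache (LRU->MRU): [grape rat bee elk]
  12. access elk: HIT. Cache (LRU->MRU): [grape rat bee elk]
  13. access elk: HIT. Cache (LRU->MRU): [grape rat bee elk]
  14. access elk: HIT. Cache (LRU->MRU): [grape rat bee elk]
  15. access elk: HIT. Cache (LRU->MRU): [grape rat bee elk]
  16. access pear: MISS, evict grape. Cache (LRU->MRU): [rat bee elk pear]
  17. access pear: HIT. Cache (LRU->MRU): [rat bee elk pear]
  18. access elk: HIT. Cache (LRU->MRU): [rat bee pear elk]
  19. access rat: HIT. Cache (LRU->MRU): [bee pear elk rat]
Total: 14 hits, 5 misses, 1 evictions

Answer: MMMHMHHHHHHHHHHMHHH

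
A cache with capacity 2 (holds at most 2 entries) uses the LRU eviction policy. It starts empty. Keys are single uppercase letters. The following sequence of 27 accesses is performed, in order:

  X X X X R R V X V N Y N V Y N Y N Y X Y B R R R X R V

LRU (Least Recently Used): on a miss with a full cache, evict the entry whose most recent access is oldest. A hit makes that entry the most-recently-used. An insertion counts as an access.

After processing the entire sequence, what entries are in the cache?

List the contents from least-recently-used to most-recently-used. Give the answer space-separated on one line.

Answer: R V

Derivation:
LRU simulation (capacity=2):
  1. access X: MISS. Cache (LRU->MRU): [X]
  2. access X: HIT. Cache (LRU->MRU): [X]
  3. access X: HIT. Cache (LRU->MRU): [X]
  4. access X: HIT. Cache (LRU->MRU): [X]
  5. access R: MISS. Cache (LRU->MRU): [X R]
  6. access R: HIT. Cache (LRU->MRU): [X R]
  7. access V: MISS, evict X. Cache (LRU->MRU): [R V]
  8. access X: MISS, evict R. Cache (LRU->MRU): [V X]
  9. access V: HIT. Cache (LRU->MRU): [X V]
  10. access N: MISS, evict X. Cache (LRU->MRU): [V N]
  11. access Y: MISS, evict V. Cache (LRU->MRU): [N Y]
  12. access N: HIT. Cache (LRU->MRU): [Y N]
  13. access V: MISS, evict Y. Cache (LRU->MRU): [N V]
  14. access Y: MISS, evict N. Cache (LRU->MRU): [V Y]
  15. access N: MISS, evict V. Cache (LRU->MRU): [Y N]
  16. access Y: HIT. Cache (LRU->MRU): [N Y]
  17. access N: HIT. Cache (LRU->MRU): [Y N]
  18. access Y: HIT. Cache (LRU->MRU): [N Y]
  19. access X: MISS, evict N. Cache (LRU->MRU): [Y X]
  20. access Y: HIT. Cache (LRU->MRU): [X Y]
  21. access B: MISS, evict X. Cache (LRU->MRU): [Y B]
  22. access R: MISS, evict Y. Cache (LRU->MRU): [B R]
  23. access R: HIT. Cache (LRU->MRU): [B R]
  24. access R: HIT. Cache (LRU->MRU): [B R]
  25. access X: MISS, evict B. Cache (LRU->MRU): [R X]
  26. access R: HIT. Cache (LRU->MRU): [X R]
  27. access V: MISS, evict X. Cache (LRU->MRU): [R V]
Total: 13 hits, 14 misses, 12 evictions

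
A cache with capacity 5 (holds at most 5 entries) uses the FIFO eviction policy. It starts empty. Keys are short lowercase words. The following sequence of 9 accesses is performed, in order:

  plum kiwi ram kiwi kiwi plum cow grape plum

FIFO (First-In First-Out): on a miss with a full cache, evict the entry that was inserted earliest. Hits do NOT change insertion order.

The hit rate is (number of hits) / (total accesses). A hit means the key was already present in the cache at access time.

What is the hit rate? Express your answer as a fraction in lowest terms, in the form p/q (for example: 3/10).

FIFO simulation (capacity=5):
  1. access plum: MISS. Cache (old->new): [plum]
  2. access kiwi: MISS. Cache (old->new): [plum kiwi]
  3. access ram: MISS. Cache (old->new): [plum kiwi ram]
  4. access kiwi: HIT. Cache (old->new): [plum kiwi ram]
  5. access kiwi: HIT. Cache (old->new): [plum kiwi ram]
  6. access plum: HIT. Cache (old->new): [plum kiwi ram]
  7. access cow: MISS. Cache (old->new): [plum kiwi ram cow]
  8. access grape: MISS. Cache (old->new): [plum kiwi ram cow grape]
  9. access plum: HIT. Cache (old->new): [plum kiwi ram cow grape]
Total: 4 hits, 5 misses, 0 evictions

Hit rate = 4/9

Answer: 4/9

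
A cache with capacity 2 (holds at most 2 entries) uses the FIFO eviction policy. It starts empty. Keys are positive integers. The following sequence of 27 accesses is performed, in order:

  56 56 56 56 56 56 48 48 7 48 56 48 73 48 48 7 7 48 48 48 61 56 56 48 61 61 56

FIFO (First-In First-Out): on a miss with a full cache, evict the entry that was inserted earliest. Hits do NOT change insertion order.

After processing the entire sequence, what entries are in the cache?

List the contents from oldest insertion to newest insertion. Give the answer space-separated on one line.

FIFO simulation (capacity=2):
  1. access 56: MISS. Cache (old->new): [56]
  2. access 56: HIT. Cache (old->new): [56]
  3. access 56: HIT. Cache (old->new): [56]
  4. access 56: HIT. Cache (old->new): [56]
  5. access 56: HIT. Cache (old->new): [56]
  6. access 56: HIT. Cache (old->new): [56]
  7. access 48: MISS. Cache (old->new): [56 48]
  8. access 48: HIT. Cache (old->new): [56 48]
  9. access 7: MISS, evict 56. Cache (old->new): [48 7]
  10. access 48: HIT. Cache (old->new): [48 7]
  11. access 56: MISS, evict 48. Cache (old->new): [7 56]
  12. access 48: MISS, evict 7. Cache (old->new): [56 48]
  13. access 73: MISS, evict 56. Cache (old->new): [48 73]
  14. access 48: HIT. Cache (old->new): [48 73]
  15. access 48: HIT. Cache (old->new): [48 73]
  16. access 7: MISS, evict 48. Cache (old->new): [73 7]
  17. access 7: HIT. Cache (old->new): [73 7]
  18. access 48: MISS, evict 73. Cache (old->new): [7 48]
  19. access 48: HIT. Cache (old->new): [7 48]
  20. access 48: HIT. Cache (old->new): [7 48]
  21. access 61: MISS, evict 7. Cache (old->new): [48 61]
  22. access 56: MISS, evict 48. Cache (old->new): [61 56]
  23. access 56: HIT. Cache (old->new): [61 56]
  24. access 48: MISS, evict 61. Cache (old->new): [56 48]
  25. access 61: MISS, evict 56. Cache (old->new): [48 61]
  26. access 61: HIT. Cache (old->new): [48 61]
  27. access 56: MISS, evict 48. Cache (old->new): [61 56]
Total: 14 hits, 13 misses, 11 evictions

Answer: 61 56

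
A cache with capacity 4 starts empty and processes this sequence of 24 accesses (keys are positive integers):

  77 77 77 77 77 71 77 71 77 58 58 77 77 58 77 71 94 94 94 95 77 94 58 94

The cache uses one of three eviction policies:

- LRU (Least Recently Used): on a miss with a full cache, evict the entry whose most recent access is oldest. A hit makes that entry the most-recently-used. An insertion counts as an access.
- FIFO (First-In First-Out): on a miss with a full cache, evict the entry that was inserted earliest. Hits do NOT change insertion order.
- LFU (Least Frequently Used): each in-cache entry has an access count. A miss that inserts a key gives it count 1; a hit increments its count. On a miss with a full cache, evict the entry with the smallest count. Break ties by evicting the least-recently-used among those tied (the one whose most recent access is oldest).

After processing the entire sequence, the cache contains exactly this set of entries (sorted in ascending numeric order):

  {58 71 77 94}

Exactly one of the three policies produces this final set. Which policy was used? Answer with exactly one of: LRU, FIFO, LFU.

Answer: LFU

Derivation:
Simulating under each policy and comparing final sets:
  LRU: final set = {58 77 94 95} -> differs
  FIFO: final set = {58 77 94 95} -> differs
  LFU: final set = {58 71 77 94} -> MATCHES target
Only LFU produces the target set.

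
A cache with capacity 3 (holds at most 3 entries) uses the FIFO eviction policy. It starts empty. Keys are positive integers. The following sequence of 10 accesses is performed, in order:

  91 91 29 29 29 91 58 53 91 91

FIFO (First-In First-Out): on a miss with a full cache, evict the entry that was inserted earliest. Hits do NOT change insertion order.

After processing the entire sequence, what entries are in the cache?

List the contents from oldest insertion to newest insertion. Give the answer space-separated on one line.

Answer: 58 53 91

Derivation:
FIFO simulation (capacity=3):
  1. access 91: MISS. Cache (old->new): [91]
  2. access 91: HIT. Cache (old->new): [91]
  3. access 29: MISS. Cache (old->new): [91 29]
  4. access 29: HIT. Cache (old->new): [91 29]
  5. access 29: HIT. Cache (old->new): [91 29]
  6. access 91: HIT. Cache (old->new): [91 29]
  7. access 58: MISS. Cache (old->new): [91 29 58]
  8. access 53: MISS, evict 91. Cache (old->new): [29 58 53]
  9. access 91: MISS, evict 29. Cache (old->new): [58 53 91]
  10. access 91: HIT. Cache (old->new): [58 53 91]
Total: 5 hits, 5 misses, 2 evictions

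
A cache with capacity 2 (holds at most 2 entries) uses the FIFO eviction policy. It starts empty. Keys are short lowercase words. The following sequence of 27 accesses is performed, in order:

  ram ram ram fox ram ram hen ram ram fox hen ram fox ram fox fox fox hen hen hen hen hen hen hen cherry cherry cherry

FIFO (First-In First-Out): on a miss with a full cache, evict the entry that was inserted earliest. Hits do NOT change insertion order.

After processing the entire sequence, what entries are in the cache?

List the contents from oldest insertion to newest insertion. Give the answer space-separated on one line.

Answer: hen cherry

Derivation:
FIFO simulation (capacity=2):
  1. access ram: MISS. Cache (old->new): [ram]
  2. access ram: HIT. Cache (old->new): [ram]
  3. access ram: HIT. Cache (old->new): [ram]
  4. access fox: MISS. Cache (old->new): [ram fox]
  5. access ram: HIT. Cache (old->new): [ram fox]
  6. access ram: HIT. Cache (old->new): [ram fox]
  7. access hen: MISS, evict ram. Cache (old->new): [fox hen]
  8. access ram: MISS, evict fox. Cache (old->new): [hen ram]
  9. access ram: HIT. Cache (old->new): [hen ram]
  10. access fox: MISS, evict hen. Cache (old->new): [ram fox]
  11. access hen: MISS, evict ram. Cache (old->new): [fox hen]
  12. access ram: MISS, evict fox. Cache (old->new): [hen ram]
  13. access fox: MISS, evict hen. Cache (old->new): [ram fox]
  14. access ram: HIT. Cache (old->new): [ram fox]
  15. access fox: HIT. Cache (old->new): [ram fox]
  16. access fox: HIT. Cache (old->new): [ram fox]
  17. access fox: HIT. Cache (old->new): [ram fox]
  18. access hen: MISS, evict ram. Cache (old->new): [fox hen]
  19. access hen: HIT. Cache (old->new): [fox hen]
  20. access hen: HIT. Cache (old->new): [fox hen]
  21. access hen: HIT. Cache (old->new): [fox hen]
  22. access hen: HIT. Cache (old->new): [fox hen]
  23. access hen: HIT. Cache (old->new): [fox hen]
  24. access hen: HIT. Cache (old->new): [fox hen]
  25. access cherry: MISS, evict fox. Cache (old->new): [hen cherry]
  26. access cherry: HIT. Cache (old->new): [hen cherry]
  27. access cherry: HIT. Cache (old->new): [hen cherry]
Total: 17 hits, 10 misses, 8 evictions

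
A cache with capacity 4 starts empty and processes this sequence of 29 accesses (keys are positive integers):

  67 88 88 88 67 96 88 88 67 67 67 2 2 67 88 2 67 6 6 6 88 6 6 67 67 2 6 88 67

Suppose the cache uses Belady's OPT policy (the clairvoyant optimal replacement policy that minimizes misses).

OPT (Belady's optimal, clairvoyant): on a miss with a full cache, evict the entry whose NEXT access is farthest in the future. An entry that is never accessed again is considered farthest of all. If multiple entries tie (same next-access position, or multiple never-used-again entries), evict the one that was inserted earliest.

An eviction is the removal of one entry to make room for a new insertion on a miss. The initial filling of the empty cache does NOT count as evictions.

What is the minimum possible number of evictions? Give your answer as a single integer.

Answer: 1

Derivation:
OPT (Belady) simulation (capacity=4):
  1. access 67: MISS. Cache: [67]
  2. access 88: MISS. Cache: [67 88]
  3. access 88: HIT. Next use of 88: step 4. Cache: [67 88]
  4. access 88: HIT. Next use of 88: step 7. Cache: [67 88]
  5. access 67: HIT. Next use of 67: step 9. Cache: [67 88]
  6. access 96: MISS. Cache: [67 88 96]
  7. access 88: HIT. Next use of 88: step 8. Cache: [67 88 96]
  8. access 88: HIT. Next use of 88: step 15. Cache: [67 88 96]
  9. access 67: HIT. Next use of 67: step 10. Cache: [67 88 96]
  10. access 67: HIT. Next use of 67: step 11. Cache: [67 88 96]
  11. access 67: HIT. Next use of 67: step 14. Cache: [67 88 96]
  12. access 2: MISS. Cache: [67 88 96 2]
  13. access 2: HIT. Next use of 2: step 16. Cache: [67 88 96 2]
  14. access 67: HIT. Next use of 67: step 17. Cache: [67 88 96 2]
  15. access 88: HIT. Next use of 88: step 21. Cache: [67 88 96 2]
  16. access 2: HIT. Next use of 2: step 26. Cache: [67 88 96 2]
  17. access 67: HIT. Next use of 67: step 24. Cache: [67 88 96 2]
  18. access 6: MISS, evict 96 (next use: never). Cache: [67 88 2 6]
  19. access 6: HIT. Next use of 6: step 20. Cache: [67 88 2 6]
  20. access 6: HIT. Next use of 6: step 22. Cache: [67 88 2 6]
  21. access 88: HIT. Next use of 88: step 28. Cache: [67 88 2 6]
  22. access 6: HIT. Next use of 6: step 23. Cache: [67 88 2 6]
  23. access 6: HIT. Next use of 6: step 27. Cache: [67 88 2 6]
  24. access 67: HIT. Next use of 67: step 25. Cache: [67 88 2 6]
  25. access 67: HIT. Next use of 67: step 29. Cache: [67 88 2 6]
  26. access 2: HIT. Next use of 2: never. Cache: [67 88 2 6]
  27. access 6: HIT. Next use of 6: never. Cache: [67 88 2 6]
  28. access 88: HIT. Next use of 88: never. Cache: [67 88 2 6]
  29. access 67: HIT. Next use of 67: never. Cache: [67 88 2 6]
Total: 24 hits, 5 misses, 1 evictions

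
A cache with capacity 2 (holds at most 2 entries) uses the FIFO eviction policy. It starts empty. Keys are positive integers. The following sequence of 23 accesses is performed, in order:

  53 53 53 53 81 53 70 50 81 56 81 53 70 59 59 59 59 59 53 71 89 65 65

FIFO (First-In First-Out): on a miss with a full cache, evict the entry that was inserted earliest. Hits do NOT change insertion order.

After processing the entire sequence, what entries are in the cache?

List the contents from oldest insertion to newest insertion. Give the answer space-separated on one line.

Answer: 89 65

Derivation:
FIFO simulation (capacity=2):
  1. access 53: MISS. Cache (old->new): [53]
  2. access 53: HIT. Cache (old->new): [53]
  3. access 53: HIT. Cache (old->new): [53]
  4. access 53: HIT. Cache (old->new): [53]
  5. access 81: MISS. Cache (old->new): [53 81]
  6. access 53: HIT. Cache (old->new): [53 81]
  7. access 70: MISS, evict 53. Cache (old->new): [81 70]
  8. access 50: MISS, evict 81. Cache (old->new): [70 50]
  9. access 81: MISS, evict 70. Cache (old->new): [50 81]
  10. access 56: MISS, evict 50. Cache (old->new): [81 56]
  11. access 81: HIT. Cache (old->new): [81 56]
  12. access 53: MISS, evict 81. Cache (old->new): [56 53]
  13. access 70: MISS, evict 56. Cache (old->new): [53 70]
  14. access 59: MISS, evict 53. Cache (old->new): [70 59]
  15. access 59: HIT. Cache (old->new): [70 59]
  16. access 59: HIT. Cache (old->new): [70 59]
  17. access 59: HIT. Cache (old->new): [70 59]
  18. access 59: HIT. Cache (old->new): [70 59]
  19. access 53: MISS, evict 70. Cache (old->new): [59 53]
  20. access 71: MISS, evict 59. Cache (old->new): [53 71]
  21. access 89: MISS, evict 53. Cache (old->new): [71 89]
  22. access 65: MISS, evict 71. Cache (old->new): [89 65]
  23. access 65: HIT. Cache (old->new): [89 65]
Total: 10 hits, 13 misses, 11 evictions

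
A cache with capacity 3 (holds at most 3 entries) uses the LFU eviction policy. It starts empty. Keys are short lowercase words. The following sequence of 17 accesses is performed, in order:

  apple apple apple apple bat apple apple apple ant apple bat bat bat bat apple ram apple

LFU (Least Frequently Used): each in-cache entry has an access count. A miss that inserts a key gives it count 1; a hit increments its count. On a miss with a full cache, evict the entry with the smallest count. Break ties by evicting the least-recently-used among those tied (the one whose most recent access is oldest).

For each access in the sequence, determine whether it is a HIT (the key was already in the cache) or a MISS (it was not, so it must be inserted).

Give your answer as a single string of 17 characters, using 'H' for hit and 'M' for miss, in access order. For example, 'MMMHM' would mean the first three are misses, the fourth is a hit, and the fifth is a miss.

LFU simulation (capacity=3):
  1. access apple: MISS. Cache: [apple(c=1)]
  2. access apple: HIT, count now 2. Cache: [apple(c=2)]
  3. access apple: HIT, count now 3. Cache: [apple(c=3)]
  4. access apple: HIT, count now 4. Cache: [apple(c=4)]
  5. access bat: MISS. Cache: [bat(c=1) apple(c=4)]
  6. access apple: HIT, count now 5. Cache: [bat(c=1) apple(c=5)]
  7. access apple: HIT, count now 6. Cache: [bat(c=1) apple(c=6)]
  8. access apple: HIT, count now 7. Cache: [bat(c=1) apple(c=7)]
  9. access ant: MISS. Cache: [bat(c=1) ant(c=1) apple(c=7)]
  10. access apple: HIT, count now 8. Cache: [bat(c=1) ant(c=1) apple(c=8)]
  11. access bat: HIT, count now 2. Cache: [ant(c=1) bat(c=2) apple(c=8)]
  12. access bat: HIT, count now 3. Cache: [ant(c=1) bat(c=3) apple(c=8)]
  13. access bat: HIT, count now 4. Cache: [ant(c=1) bat(c=4) apple(c=8)]
  14. access bat: HIT, count now 5. Cache: [ant(c=1) bat(c=5) apple(c=8)]
  15. access apple: HIT, count now 9. Cache: [ant(c=1) bat(c=5) apple(c=9)]
  16. access ram: MISS, evict ant(c=1). Cache: [ram(c=1) bat(c=5) apple(c=9)]
  17. access apple: HIT, count now 10. Cache: [ram(c=1) bat(c=5) apple(c=10)]
Total: 13 hits, 4 misses, 1 evictions

Answer: MHHHMHHHMHHHHHHMH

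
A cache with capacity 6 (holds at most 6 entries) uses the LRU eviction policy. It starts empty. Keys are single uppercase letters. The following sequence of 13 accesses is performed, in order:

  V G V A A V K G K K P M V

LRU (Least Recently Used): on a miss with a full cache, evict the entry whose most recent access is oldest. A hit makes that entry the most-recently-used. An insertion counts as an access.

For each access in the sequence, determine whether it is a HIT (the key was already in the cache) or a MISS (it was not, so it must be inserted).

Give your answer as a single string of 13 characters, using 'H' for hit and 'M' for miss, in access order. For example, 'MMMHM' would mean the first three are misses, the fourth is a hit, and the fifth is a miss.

LRU simulation (capacity=6):
  1. access V: MISS. Cache (LRU->MRU): [V]
  2. access G: MISS. Cache (LRU->MRU): [V G]
  3. access V: HIT. Cache (LRU->MRU): [G V]
  4. access A: MISS. Cache (LRU->MRU): [G V A]
  5. access A: HIT. Cache (LRU->MRU): [G V A]
  6. access V: HIT. Cache (LRU->MRU): [G A V]
  7. access K: MISS. Cache (LRU->MRU): [G A V K]
  8. access G: HIT. Cache (LRU->MRU): [A V K G]
  9. access K: HIT. Cache (LRU->MRU): [A V G K]
  10. access K: HIT. Cache (LRU->MRU): [A V G K]
  11. access P: MISS. Cache (LRU->MRU): [A V G K P]
  12. access M: MISS. Cache (LRU->MRU): [A V G K P M]
  13. access V: HIT. Cache (LRU->MRU): [A G K P M V]
Total: 7 hits, 6 misses, 0 evictions

Answer: MMHMHHMHHHMMH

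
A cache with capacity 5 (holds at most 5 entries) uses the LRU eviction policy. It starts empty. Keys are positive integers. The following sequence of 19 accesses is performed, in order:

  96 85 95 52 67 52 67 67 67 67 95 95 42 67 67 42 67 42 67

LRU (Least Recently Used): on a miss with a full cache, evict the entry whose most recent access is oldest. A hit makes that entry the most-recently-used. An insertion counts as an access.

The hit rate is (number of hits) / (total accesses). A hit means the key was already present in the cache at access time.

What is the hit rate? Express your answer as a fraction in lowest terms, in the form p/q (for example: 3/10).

LRU simulation (capacity=5):
  1. access 96: MISS. Cache (LRU->MRU): [96]
  2. access 85: MISS. Cache (LRU->MRU): [96 85]
  3. access 95: MISS. Cache (LRU->MRU): [96 85 95]
  4. access 52: MISS. Cache (LRU->MRU): [96 85 95 52]
  5. access 67: MISS. Cache (LRU->MRU): [96 85 95 52 67]
  6. access 52: HIT. Cache (LRU->MRU): [96 85 95 67 52]
  7. access 67: HIT. Cache (LRU->MRU): [96 85 95 52 67]
  8. access 67: HIT. Cache (LRU->MRU): [96 85 95 52 67]
  9. access 67: HIT. Cache (LRU->MRU): [96 85 95 52 67]
  10. access 67: HIT. Cache (LRU->MRU): [96 85 95 52 67]
  11. access 95: HIT. Cache (LRU->MRU): [96 85 52 67 95]
  12. access 95: HIT. Cache (LRU->MRU): [96 85 52 67 95]
  13. access 42: MISS, evict 96. Cache (LRU->MRU): [85 52 67 95 42]
  14. access 67: HIT. Cache (LRU->MRU): [85 52 95 42 67]
  15. access 67: HIT. Cache (LRU->MRU): [85 52 95 42 67]
  16. access 42: HIT. Cache (LRU->MRU): [85 52 95 67 42]
  17. access 67: HIT. Cache (LRU->MRU): [85 52 95 42 67]
  18. access 42: HIT. Cache (LRU->MRU): [85 52 95 67 42]
  19. access 67: HIT. Cache (LRU->MRU): [85 52 95 42 67]
Total: 13 hits, 6 misses, 1 evictions

Hit rate = 13/19

Answer: 13/19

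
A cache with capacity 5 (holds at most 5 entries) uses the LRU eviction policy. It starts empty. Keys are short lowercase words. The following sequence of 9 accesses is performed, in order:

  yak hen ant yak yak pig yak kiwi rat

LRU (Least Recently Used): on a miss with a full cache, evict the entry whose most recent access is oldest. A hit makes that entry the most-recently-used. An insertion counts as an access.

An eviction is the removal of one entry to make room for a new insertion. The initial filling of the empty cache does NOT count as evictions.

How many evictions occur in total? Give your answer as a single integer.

LRU simulation (capacity=5):
  1. access yak: MISS. Cache (LRU->MRU): [yak]
  2. access hen: MISS. Cache (LRU->MRU): [yak hen]
  3. access ant: MISS. Cache (LRU->MRU): [yak hen ant]
  4. access yak: HIT. Cache (LRU->MRU): [hen ant yak]
  5. access yak: HIT. Cache (LRU->MRU): [hen ant yak]
  6. access pig: MISS. Cache (LRU->MRU): [hen ant yak pig]
  7. access yak: HIT. Cache (LRU->MRU): [hen ant pig yak]
  8. access kiwi: MISS. Cache (LRU->MRU): [hen ant pig yak kiwi]
  9. access rat: MISS, evict hen. Cache (LRU->MRU): [ant pig yak kiwi rat]
Total: 3 hits, 6 misses, 1 evictions

Answer: 1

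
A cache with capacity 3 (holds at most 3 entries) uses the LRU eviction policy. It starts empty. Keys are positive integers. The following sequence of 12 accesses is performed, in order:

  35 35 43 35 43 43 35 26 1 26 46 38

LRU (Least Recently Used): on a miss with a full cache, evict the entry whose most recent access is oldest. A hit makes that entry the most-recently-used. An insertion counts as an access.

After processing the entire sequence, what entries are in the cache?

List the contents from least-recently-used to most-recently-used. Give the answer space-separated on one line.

LRU simulation (capacity=3):
  1. access 35: MISS. Cache (LRU->MRU): [35]
  2. access 35: HIT. Cache (LRU->MRU): [35]
  3. access 43: MISS. Cache (LRU->MRU): [35 43]
  4. access 35: HIT. Cache (LRU->MRU): [43 35]
  5. access 43: HIT. Cache (LRU->MRU): [35 43]
  6. access 43: HIT. Cache (LRU->MRU): [35 43]
  7. access 35: HIT. Cache (LRU->MRU): [43 35]
  8. access 26: MISS. Cache (LRU->MRU): [43 35 26]
  9. access 1: MISS, evict 43. Cache (LRU->MRU): [35 26 1]
  10. access 26: HIT. Cache (LRU->MRU): [35 1 26]
  11. access 46: MISS, evict 35. Cache (LRU->MRU): [1 26 46]
  12. access 38: MISS, evict 1. Cache (LRU->MRU): [26 46 38]
Total: 6 hits, 6 misses, 3 evictions

Answer: 26 46 38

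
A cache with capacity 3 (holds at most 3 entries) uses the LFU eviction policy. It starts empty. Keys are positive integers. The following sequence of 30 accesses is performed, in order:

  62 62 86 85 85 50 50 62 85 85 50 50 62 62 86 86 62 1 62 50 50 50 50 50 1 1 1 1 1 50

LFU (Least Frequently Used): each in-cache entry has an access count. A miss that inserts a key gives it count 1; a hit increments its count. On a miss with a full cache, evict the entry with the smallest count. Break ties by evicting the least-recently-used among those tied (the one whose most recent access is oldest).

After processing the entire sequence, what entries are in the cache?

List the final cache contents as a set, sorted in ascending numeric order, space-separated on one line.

Answer: 1 50 62

Derivation:
LFU simulation (capacity=3):
  1. access 62: MISS. Cache: [62(c=1)]
  2. access 62: HIT, count now 2. Cache: [62(c=2)]
  3. access 86: MISS. Cache: [86(c=1) 62(c=2)]
  4. access 85: MISS. Cache: [86(c=1) 85(c=1) 62(c=2)]
  5. access 85: HIT, count now 2. Cache: [86(c=1) 62(c=2) 85(c=2)]
  6. access 50: MISS, evict 86(c=1). Cache: [50(c=1) 62(c=2) 85(c=2)]
  7. access 50: HIT, count now 2. Cache: [62(c=2) 85(c=2) 50(c=2)]
  8. access 62: HIT, count now 3. Cache: [85(c=2) 50(c=2) 62(c=3)]
  9. access 85: HIT, count now 3. Cache: [50(c=2) 62(c=3) 85(c=3)]
  10. access 85: HIT, count now 4. Cache: [50(c=2) 62(c=3) 85(c=4)]
  11. access 50: HIT, count now 3. Cache: [62(c=3) 50(c=3) 85(c=4)]
  12. access 50: HIT, count now 4. Cache: [62(c=3) 85(c=4) 50(c=4)]
  13. access 62: HIT, count now 4. Cache: [85(c=4) 50(c=4) 62(c=4)]
  14. access 62: HIT, count now 5. Cache: [85(c=4) 50(c=4) 62(c=5)]
  15. access 86: MISS, evict 85(c=4). Cache: [86(c=1) 50(c=4) 62(c=5)]
  16. access 86: HIT, count now 2. Cache: [86(c=2) 50(c=4) 62(c=5)]
  17. access 62: HIT, count now 6. Cache: [86(c=2) 50(c=4) 62(c=6)]
  18. access 1: MISS, evict 86(c=2). Cache: [1(c=1) 50(c=4) 62(c=6)]
  19. access 62: HIT, count now 7. Cache: [1(c=1) 50(c=4) 62(c=7)]
  20. access 50: HIT, count now 5. Cache: [1(c=1) 50(c=5) 62(c=7)]
  21. access 50: HIT, count now 6. Cache: [1(c=1) 50(c=6) 62(c=7)]
  22. access 50: HIT, count now 7. Cache: [1(c=1) 62(c=7) 50(c=7)]
  23. access 50: HIT, count now 8. Cache: [1(c=1) 62(c=7) 50(c=8)]
  24. access 50: HIT, count now 9. Cache: [1(c=1) 62(c=7) 50(c=9)]
  25. access 1: HIT, count now 2. Cache: [1(c=2) 62(c=7) 50(c=9)]
  26. access 1: HIT, count now 3. Cache: [1(c=3) 62(c=7) 50(c=9)]
  27. access 1: HIT, count now 4. Cache: [1(c=4) 62(c=7) 50(c=9)]
  28. access 1: HIT, count now 5. Cache: [1(c=5) 62(c=7) 50(c=9)]
  29. access 1: HIT, count now 6. Cache: [1(c=6) 62(c=7) 50(c=9)]
  30. access 50: HIT, count now 10. Cache: [1(c=6) 62(c=7) 50(c=10)]
Total: 24 hits, 6 misses, 3 evictions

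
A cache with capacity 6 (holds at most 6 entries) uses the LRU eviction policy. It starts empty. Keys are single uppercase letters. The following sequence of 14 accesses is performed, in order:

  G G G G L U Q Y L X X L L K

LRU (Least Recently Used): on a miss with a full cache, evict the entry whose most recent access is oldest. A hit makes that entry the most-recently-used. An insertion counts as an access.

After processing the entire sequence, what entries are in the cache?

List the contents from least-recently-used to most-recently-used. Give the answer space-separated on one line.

Answer: U Q Y X L K

Derivation:
LRU simulation (capacity=6):
  1. access G: MISS. Cache (LRU->MRU): [G]
  2. access G: HIT. Cache (LRU->MRU): [G]
  3. access G: HIT. Cache (LRU->MRU): [G]
  4. access G: HIT. Cache (LRU->MRU): [G]
  5. access L: MISS. Cache (LRU->MRU): [G L]
  6. access U: MISS. Cache (LRU->MRU): [G L U]
  7. access Q: MISS. Cache (LRU->MRU): [G L U Q]
  8. access Y: MISS. Cache (LRU->MRU): [G L U Q Y]
  9. access L: HIT. Cache (LRU->MRU): [G U Q Y L]
  10. access X: MISS. Cache (LRU->MRU): [G U Q Y L X]
  11. access X: HIT. Cache (LRU->MRU): [G U Q Y L X]
  12. access L: HIT. Cache (LRU->MRU): [G U Q Y X L]
  13. access L: HIT. Cache (LRU->MRU): [G U Q Y X L]
  14. access K: MISS, evict G. Cache (LRU->MRU): [U Q Y X L K]
Total: 7 hits, 7 misses, 1 evictions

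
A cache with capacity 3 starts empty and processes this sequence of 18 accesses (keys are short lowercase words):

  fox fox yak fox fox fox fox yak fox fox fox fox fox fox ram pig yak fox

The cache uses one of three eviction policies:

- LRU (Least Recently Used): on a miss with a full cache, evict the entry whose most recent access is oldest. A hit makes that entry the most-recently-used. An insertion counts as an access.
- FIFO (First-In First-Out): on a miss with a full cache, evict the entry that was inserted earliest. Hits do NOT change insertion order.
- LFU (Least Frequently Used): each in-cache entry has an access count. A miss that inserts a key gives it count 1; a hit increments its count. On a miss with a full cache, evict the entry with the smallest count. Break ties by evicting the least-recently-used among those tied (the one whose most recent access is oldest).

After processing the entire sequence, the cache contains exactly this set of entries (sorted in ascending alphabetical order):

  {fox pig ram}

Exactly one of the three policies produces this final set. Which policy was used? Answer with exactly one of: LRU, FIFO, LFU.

Simulating under each policy and comparing final sets:
  LRU: final set = {fox pig yak} -> differs
  FIFO: final set = {fox pig ram} -> MATCHES target
  LFU: final set = {fox pig yak} -> differs
Only FIFO produces the target set.

Answer: FIFO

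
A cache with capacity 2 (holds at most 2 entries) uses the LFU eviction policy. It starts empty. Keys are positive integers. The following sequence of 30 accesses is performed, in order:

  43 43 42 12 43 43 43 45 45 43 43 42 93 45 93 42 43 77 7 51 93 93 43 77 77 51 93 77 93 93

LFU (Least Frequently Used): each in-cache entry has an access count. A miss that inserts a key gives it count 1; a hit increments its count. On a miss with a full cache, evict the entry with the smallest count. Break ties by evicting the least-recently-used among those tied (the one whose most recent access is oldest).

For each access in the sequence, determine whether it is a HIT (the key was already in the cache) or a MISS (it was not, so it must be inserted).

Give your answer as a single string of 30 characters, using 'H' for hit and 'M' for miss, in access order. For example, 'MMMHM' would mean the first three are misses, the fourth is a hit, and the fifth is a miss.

Answer: MHMMHHHMHHHMMMMMHMMMMHHMHMMMMH

Derivation:
LFU simulation (capacity=2):
  1. access 43: MISS. Cache: [43(c=1)]
  2. access 43: HIT, count now 2. Cache: [43(c=2)]
  3. access 42: MISS. Cache: [42(c=1) 43(c=2)]
  4. access 12: MISS, evict 42(c=1). Cache: [12(c=1) 43(c=2)]
  5. access 43: HIT, count now 3. Cache: [12(c=1) 43(c=3)]
  6. access 43: HIT, count now 4. Cache: [12(c=1) 43(c=4)]
  7. access 43: HIT, count now 5. Cache: [12(c=1) 43(c=5)]
  8. access 45: MISS, evict 12(c=1). Cache: [45(c=1) 43(c=5)]
  9. access 45: HIT, count now 2. Cache: [45(c=2) 43(c=5)]
  10. access 43: HIT, count now 6. Cache: [45(c=2) 43(c=6)]
  11. access 43: HIT, count now 7. Cache: [45(c=2) 43(c=7)]
  12. access 42: MISS, evict 45(c=2). Cache: [42(c=1) 43(c=7)]
  13. access 93: MISS, evict 42(c=1). Cache: [93(c=1) 43(c=7)]
  14. access 45: MISS, evict 93(c=1). Cache: [45(c=1) 43(c=7)]
  15. access 93: MISS, evict 45(c=1). Cache: [93(c=1) 43(c=7)]
  16. access 42: MISS, evict 93(c=1). Cache: [42(c=1) 43(c=7)]
  17. access 43: HIT, count now 8. Cache: [42(c=1) 43(c=8)]
  18. access 77: MISS, evict 42(c=1). Cache: [77(c=1) 43(c=8)]
  19. access 7: MISS, evict 77(c=1). Cache: [7(c=1) 43(c=8)]
  20. access 51: MISS, evict 7(c=1). Cache: [51(c=1) 43(c=8)]
  21. access 93: MISS, evict 51(c=1). Cache: [93(c=1) 43(c=8)]
  22. access 93: HIT, count now 2. Cache: [93(c=2) 43(c=8)]
  23. access 43: HIT, count now 9. Cache: [93(c=2) 43(c=9)]
  24. access 77: MISS, evict 93(c=2). Cache: [77(c=1) 43(c=9)]
  25. access 77: HIT, count now 2. Cache: [77(c=2) 43(c=9)]
  26. access 51: MISS, evict 77(c=2). Cache: [51(c=1) 43(c=9)]
  27. access 93: MISS, evict 51(c=1). Cache: [93(c=1) 43(c=9)]
  28. access 77: MISS, evict 93(c=1). Cache: [77(c=1) 43(c=9)]
  29. access 93: MISS, evict 77(c=1). Cache: [93(c=1) 43(c=9)]
  30. access 93: HIT, count now 2. Cache: [93(c=2) 43(c=9)]
Total: 12 hits, 18 misses, 16 evictions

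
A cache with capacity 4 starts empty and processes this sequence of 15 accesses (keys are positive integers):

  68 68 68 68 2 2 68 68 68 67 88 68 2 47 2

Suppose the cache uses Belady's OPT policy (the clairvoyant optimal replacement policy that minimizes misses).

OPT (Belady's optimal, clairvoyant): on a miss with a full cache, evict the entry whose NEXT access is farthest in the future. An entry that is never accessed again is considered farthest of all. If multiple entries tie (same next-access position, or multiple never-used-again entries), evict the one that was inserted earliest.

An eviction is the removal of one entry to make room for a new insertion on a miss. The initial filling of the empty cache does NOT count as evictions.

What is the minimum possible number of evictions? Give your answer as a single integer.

Answer: 1

Derivation:
OPT (Belady) simulation (capacity=4):
  1. access 68: MISS. Cache: [68]
  2. access 68: HIT. Next use of 68: step 3. Cache: [68]
  3. access 68: HIT. Next use of 68: step 4. Cache: [68]
  4. access 68: HIT. Next use of 68: step 7. Cache: [68]
  5. access 2: MISS. Cache: [68 2]
  6. access 2: HIT. Next use of 2: step 13. Cache: [68 2]
  7. access 68: HIT. Next use of 68: step 8. Cache: [68 2]
  8. access 68: HIT. Next use of 68: step 9. Cache: [68 2]
  9. access 68: HIT. Next use of 68: step 12. Cache: [68 2]
  10. access 67: MISS. Cache: [68 2 67]
  11. access 88: MISS. Cache: [68 2 67 88]
  12. access 68: HIT. Next use of 68: never. Cache: [68 2 67 88]
  13. access 2: HIT. Next use of 2: step 15. Cache: [68 2 67 88]
  14. access 47: MISS, evict 68 (next use: never). Cache: [2 67 88 47]
  15. access 2: HIT. Next use of 2: never. Cache: [2 67 88 47]
Total: 10 hits, 5 misses, 1 evictions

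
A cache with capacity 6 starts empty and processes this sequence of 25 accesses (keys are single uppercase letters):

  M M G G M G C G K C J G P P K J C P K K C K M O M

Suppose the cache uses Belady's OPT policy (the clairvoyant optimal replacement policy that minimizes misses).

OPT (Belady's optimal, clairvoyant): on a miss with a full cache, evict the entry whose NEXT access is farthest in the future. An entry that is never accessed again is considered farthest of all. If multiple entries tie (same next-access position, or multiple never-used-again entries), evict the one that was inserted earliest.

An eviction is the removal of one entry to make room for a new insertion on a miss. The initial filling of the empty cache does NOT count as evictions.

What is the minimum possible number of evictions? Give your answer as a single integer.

Answer: 1

Derivation:
OPT (Belady) simulation (capacity=6):
  1. access M: MISS. Cache: [M]
  2. access M: HIT. Next use of M: step 5. Cache: [M]
  3. access G: MISS. Cache: [M G]
  4. access G: HIT. Next use of G: step 6. Cache: [M G]
  5. access M: HIT. Next use of M: step 23. Cache: [M G]
  6. access G: HIT. Next use of G: step 8. Cache: [M G]
  7. access C: MISS. Cache: [M G C]
  8. access G: HIT. Next use of G: step 12. Cache: [M G C]
  9. access K: MISS. Cache: [M G C K]
  10. access C: HIT. Next use of C: step 17. Cache: [M G C K]
  11. access J: MISS. Cache: [M G C K J]
  12. access G: HIT. Next use of G: never. Cache: [M G C K J]
  13. access P: MISS. Cache: [M G C K J P]
  14. access P: HIT. Next use of P: step 18. Cache: [M G C K J P]
  15. access K: HIT. Next use of K: step 19. Cache: [M G C K J P]
  16. access J: HIT. Next use of J: never. Cache: [M G C K J P]
  17. access C: HIT. Next use of C: step 21. Cache: [M G C K J P]
  18. access P: HIT. Next use of P: never. Cache: [M G C K J P]
  19. access K: HIT. Next use of K: step 20. Cache: [M G C K J P]
  20. access K: HIT. Next use of K: step 22. Cache: [M G C K J P]
  21. access C: HIT. Next use of C: never. Cache: [M G C K J P]
  22. access K: HIT. Next use of K: never. Cache: [M G C K J P]
  23. access M: HIT. Next use of M: step 25. Cache: [M G C K J P]
  24. access O: MISS, evict G (next use: never). Cache: [M C K J P O]
  25. access M: HIT. Next use of M: never. Cache: [M C K J P O]
Total: 18 hits, 7 misses, 1 evictions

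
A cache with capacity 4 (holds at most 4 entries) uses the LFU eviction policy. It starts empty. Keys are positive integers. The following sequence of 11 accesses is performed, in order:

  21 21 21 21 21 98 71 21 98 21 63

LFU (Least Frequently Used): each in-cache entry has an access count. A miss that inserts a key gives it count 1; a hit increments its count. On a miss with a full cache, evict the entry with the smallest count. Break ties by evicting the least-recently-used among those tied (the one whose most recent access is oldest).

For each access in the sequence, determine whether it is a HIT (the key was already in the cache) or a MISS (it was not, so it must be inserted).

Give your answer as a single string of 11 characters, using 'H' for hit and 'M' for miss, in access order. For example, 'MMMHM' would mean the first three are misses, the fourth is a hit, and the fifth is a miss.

Answer: MHHHHMMHHHM

Derivation:
LFU simulation (capacity=4):
  1. access 21: MISS. Cache: [21(c=1)]
  2. access 21: HIT, count now 2. Cache: [21(c=2)]
  3. access 21: HIT, count now 3. Cache: [21(c=3)]
  4. access 21: HIT, count now 4. Cache: [21(c=4)]
  5. access 21: HIT, count now 5. Cache: [21(c=5)]
  6. access 98: MISS. Cache: [98(c=1) 21(c=5)]
  7. access 71: MISS. Cache: [98(c=1) 71(c=1) 21(c=5)]
  8. access 21: HIT, count now 6. Cache: [98(c=1) 71(c=1) 21(c=6)]
  9. access 98: HIT, count now 2. Cache: [71(c=1) 98(c=2) 21(c=6)]
  10. access 21: HIT, count now 7. Cache: [71(c=1) 98(c=2) 21(c=7)]
  11. access 63: MISS. Cache: [71(c=1) 63(c=1) 98(c=2) 21(c=7)]
Total: 7 hits, 4 misses, 0 evictions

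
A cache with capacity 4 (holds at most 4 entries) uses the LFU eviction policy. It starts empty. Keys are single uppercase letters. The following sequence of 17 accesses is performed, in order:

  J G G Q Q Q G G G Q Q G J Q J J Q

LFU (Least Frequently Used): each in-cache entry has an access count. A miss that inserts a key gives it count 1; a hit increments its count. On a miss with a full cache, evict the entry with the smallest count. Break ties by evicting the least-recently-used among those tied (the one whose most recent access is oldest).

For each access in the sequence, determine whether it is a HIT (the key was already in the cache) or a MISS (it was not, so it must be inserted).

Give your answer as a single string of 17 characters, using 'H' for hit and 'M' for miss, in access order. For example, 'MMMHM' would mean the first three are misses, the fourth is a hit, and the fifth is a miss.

LFU simulation (capacity=4):
  1. access J: MISS. Cache: [J(c=1)]
  2. access G: MISS. Cache: [J(c=1) G(c=1)]
  3. access G: HIT, count now 2. Cache: [J(c=1) G(c=2)]
  4. access Q: MISS. Cache: [J(c=1) Q(c=1) G(c=2)]
  5. access Q: HIT, count now 2. Cache: [J(c=1) G(c=2) Q(c=2)]
  6. access Q: HIT, count now 3. Cache: [J(c=1) G(c=2) Q(c=3)]
  7. access G: HIT, count now 3. Cache: [J(c=1) Q(c=3) G(c=3)]
  8. access G: HIT, count now 4. Cache: [J(c=1) Q(c=3) G(c=4)]
  9. access G: HIT, count now 5. Cache: [J(c=1) Q(c=3) G(c=5)]
  10. access Q: HIT, count now 4. Cache: [J(c=1) Q(c=4) G(c=5)]
  11. access Q: HIT, count now 5. Cache: [J(c=1) G(c=5) Q(c=5)]
  12. access G: HIT, count now 6. Cache: [J(c=1) Q(c=5) G(c=6)]
  13. access J: HIT, count now 2. Cache: [J(c=2) Q(c=5) G(c=6)]
  14. access Q: HIT, count now 6. Cache: [J(c=2) G(c=6) Q(c=6)]
  15. access J: HIT, count now 3. Cache: [J(c=3) G(c=6) Q(c=6)]
  16. access J: HIT, count now 4. Cache: [J(c=4) G(c=6) Q(c=6)]
  17. access Q: HIT, count now 7. Cache: [J(c=4) G(c=6) Q(c=7)]
Total: 14 hits, 3 misses, 0 evictions

Answer: MMHMHHHHHHHHHHHHH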